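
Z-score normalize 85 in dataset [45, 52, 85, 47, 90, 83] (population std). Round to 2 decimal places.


Mean = (45 + 52 + 85 + 47 + 90 + 83) / 6 = 67.0
Variance = sum((x_i - mean)^2) / n = 369.6667
Std = sqrt(369.6667) = 19.2267
Z = (x - mean) / std
= (85 - 67.0) / 19.2267
= 18.0 / 19.2267
= 0.94

0.94


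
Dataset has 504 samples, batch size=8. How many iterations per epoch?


Iterations per epoch = dataset_size / batch_size
= 504 / 8
= 63

63


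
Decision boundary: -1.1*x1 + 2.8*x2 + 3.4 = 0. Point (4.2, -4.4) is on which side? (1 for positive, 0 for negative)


Compute -1.1 * 4.2 + 2.8 * -4.4 + 3.4
= -4.62 + -12.32 + 3.4
= -13.54
Since -13.54 < 0, the point is on the negative side.

0


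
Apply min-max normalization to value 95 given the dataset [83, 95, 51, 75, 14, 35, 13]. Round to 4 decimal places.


Min = 13, Max = 95
Range = 95 - 13 = 82
Scaled = (x - min) / (max - min)
= (95 - 13) / 82
= 82 / 82
= 1.0000

1.0000


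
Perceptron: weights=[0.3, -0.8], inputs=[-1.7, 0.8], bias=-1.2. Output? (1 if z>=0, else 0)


z = w . x + b
= 0.3*-1.7 + -0.8*0.8 + -1.2
= -0.51 + -0.64 + -1.2
= -1.15 + -1.2
= -2.35
Since z = -2.35 < 0, output = 0

0


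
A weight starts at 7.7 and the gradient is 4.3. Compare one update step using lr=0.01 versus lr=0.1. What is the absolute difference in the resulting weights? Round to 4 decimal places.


With lr=0.01: w_new = 7.7 - 0.01 * 4.3 = 7.657
With lr=0.1: w_new = 7.7 - 0.1 * 4.3 = 7.27
Absolute difference = |7.657 - 7.27|
= 0.3870

0.3870


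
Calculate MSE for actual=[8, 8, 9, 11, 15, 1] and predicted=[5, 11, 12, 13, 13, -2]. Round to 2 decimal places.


Differences: [3, -3, -3, -2, 2, 3]
Squared errors: [9, 9, 9, 4, 4, 9]
Sum of squared errors = 44
MSE = 44 / 6 = 7.33

7.33


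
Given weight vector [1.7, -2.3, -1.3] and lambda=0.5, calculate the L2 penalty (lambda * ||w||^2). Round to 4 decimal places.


Squaring each weight:
1.7^2 = 2.89
(-2.3)^2 = 5.29
(-1.3)^2 = 1.69
Sum of squares = 9.87
Penalty = 0.5 * 9.87 = 4.9350

4.9350


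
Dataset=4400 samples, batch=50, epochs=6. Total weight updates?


Iterations per epoch = 4400 / 50 = 88
Total updates = iterations_per_epoch * epochs
= 88 * 6
= 528

528


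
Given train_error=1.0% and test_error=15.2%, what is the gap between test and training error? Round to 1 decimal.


Generalization gap = test_error - train_error
= 15.2 - 1.0
= 14.2%
A large gap suggests overfitting.

14.2


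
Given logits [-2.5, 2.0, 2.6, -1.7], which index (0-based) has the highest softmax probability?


Softmax is a monotonic transformation, so it preserves the argmax.
We need to find the index of the maximum logit.
Index 0: -2.5
Index 1: 2.0
Index 2: 2.6
Index 3: -1.7
Maximum logit = 2.6 at index 2

2


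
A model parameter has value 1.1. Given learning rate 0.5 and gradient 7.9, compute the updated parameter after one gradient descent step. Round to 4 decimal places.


w_new = w_old - lr * gradient
= 1.1 - 0.5 * 7.9
= 1.1 - (3.95)
= -2.8500

-2.8500


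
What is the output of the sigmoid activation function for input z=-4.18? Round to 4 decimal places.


sigmoid(z) = 1 / (1 + exp(-z))
exp(-(-4.18)) = exp(4.18) = 65.3659
1 + 65.3659 = 66.3659
1 / 66.3659 = 0.0151

0.0151


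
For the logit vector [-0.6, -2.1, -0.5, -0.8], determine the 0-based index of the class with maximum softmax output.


Softmax is a monotonic transformation, so it preserves the argmax.
We need to find the index of the maximum logit.
Index 0: -0.6
Index 1: -2.1
Index 2: -0.5
Index 3: -0.8
Maximum logit = -0.5 at index 2

2


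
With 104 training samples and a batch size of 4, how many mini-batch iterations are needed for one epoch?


Iterations per epoch = dataset_size / batch_size
= 104 / 4
= 26

26


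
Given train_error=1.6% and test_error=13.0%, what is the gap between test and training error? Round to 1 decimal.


Generalization gap = test_error - train_error
= 13.0 - 1.6
= 11.4%
A large gap suggests overfitting.

11.4


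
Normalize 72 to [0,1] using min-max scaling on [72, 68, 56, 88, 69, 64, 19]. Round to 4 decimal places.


Min = 19, Max = 88
Range = 88 - 19 = 69
Scaled = (x - min) / (max - min)
= (72 - 19) / 69
= 53 / 69
= 0.7681

0.7681


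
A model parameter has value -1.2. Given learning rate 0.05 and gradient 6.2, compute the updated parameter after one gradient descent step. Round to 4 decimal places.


w_new = w_old - lr * gradient
= -1.2 - 0.05 * 6.2
= -1.2 - (0.31)
= -1.5100

-1.5100


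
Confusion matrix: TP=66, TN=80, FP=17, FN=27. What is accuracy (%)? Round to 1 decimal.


Accuracy = (TP + TN) / (TP + TN + FP + FN) * 100
= (66 + 80) / (66 + 80 + 17 + 27)
= 146 / 190
= 0.7684
= 76.8%

76.8


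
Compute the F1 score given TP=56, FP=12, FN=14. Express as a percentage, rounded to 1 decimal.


Precision = TP / (TP + FP) = 56 / 68 = 0.8235
Recall = TP / (TP + FN) = 56 / 70 = 0.8
F1 = 2 * P * R / (P + R)
= 2 * 0.8235 * 0.8 / (0.8235 + 0.8)
= 1.3176 / 1.6235
= 0.8116
As percentage: 81.2%

81.2


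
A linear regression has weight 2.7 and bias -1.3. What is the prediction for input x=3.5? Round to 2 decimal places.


y = 2.7 * 3.5 + (-1.3)
= 9.45 + (-1.3)
= 8.15

8.15


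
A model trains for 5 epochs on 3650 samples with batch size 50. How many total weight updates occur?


Iterations per epoch = 3650 / 50 = 73
Total updates = iterations_per_epoch * epochs
= 73 * 5
= 365

365


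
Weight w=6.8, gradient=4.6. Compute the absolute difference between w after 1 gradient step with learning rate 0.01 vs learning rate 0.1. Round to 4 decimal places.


With lr=0.01: w_new = 6.8 - 0.01 * 4.6 = 6.754
With lr=0.1: w_new = 6.8 - 0.1 * 4.6 = 6.34
Absolute difference = |6.754 - 6.34|
= 0.4140

0.4140


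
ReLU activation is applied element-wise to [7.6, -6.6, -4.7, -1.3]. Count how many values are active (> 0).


ReLU(x) = max(0, x) for each element:
ReLU(7.6) = 7.6
ReLU(-6.6) = 0
ReLU(-4.7) = 0
ReLU(-1.3) = 0
Active neurons (>0): 1

1


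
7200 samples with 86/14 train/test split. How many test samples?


Train samples = 7200 * 86% = 6192
Test samples = 7200 - 6192
= 1008

1008


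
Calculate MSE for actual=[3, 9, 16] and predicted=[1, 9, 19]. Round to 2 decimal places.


Differences: [2, 0, -3]
Squared errors: [4, 0, 9]
Sum of squared errors = 13
MSE = 13 / 3 = 4.33

4.33


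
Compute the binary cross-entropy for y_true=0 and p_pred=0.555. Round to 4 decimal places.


For y=0: Loss = -log(1-p)
= -log(1 - 0.555)
= -log(0.445)
= -(-0.8097)
= 0.8097

0.8097


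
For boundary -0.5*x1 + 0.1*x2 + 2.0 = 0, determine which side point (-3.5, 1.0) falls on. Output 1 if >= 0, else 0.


Compute -0.5 * -3.5 + 0.1 * 1.0 + 2.0
= 1.75 + 0.1 + 2.0
= 3.85
Since 3.85 >= 0, the point is on the positive side.

1


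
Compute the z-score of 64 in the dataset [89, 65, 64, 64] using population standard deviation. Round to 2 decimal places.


Mean = (89 + 65 + 64 + 64) / 4 = 70.5
Variance = sum((x_i - mean)^2) / n = 114.25
Std = sqrt(114.25) = 10.6888
Z = (x - mean) / std
= (64 - 70.5) / 10.6888
= -6.5 / 10.6888
= -0.61

-0.61


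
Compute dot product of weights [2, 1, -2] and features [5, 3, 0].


Element-wise products:
2 * 5 = 10
1 * 3 = 3
-2 * 0 = 0
Sum = 10 + 3 + 0
= 13

13


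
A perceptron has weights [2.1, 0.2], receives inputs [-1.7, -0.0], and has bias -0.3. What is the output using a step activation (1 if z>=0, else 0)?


z = w . x + b
= 2.1*-1.7 + 0.2*-0.0 + -0.3
= -3.57 + -0.0 + -0.3
= -3.57 + -0.3
= -3.87
Since z = -3.87 < 0, output = 0

0


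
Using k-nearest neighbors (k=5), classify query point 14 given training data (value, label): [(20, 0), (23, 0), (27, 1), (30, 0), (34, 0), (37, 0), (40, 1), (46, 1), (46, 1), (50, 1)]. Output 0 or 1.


Distances from query 14:
Point 20 (class 0): distance = 6
Point 23 (class 0): distance = 9
Point 27 (class 1): distance = 13
Point 30 (class 0): distance = 16
Point 34 (class 0): distance = 20
K=5 nearest neighbors: classes = [0, 0, 1, 0, 0]
Votes for class 1: 1 / 5
Majority vote => class 0

0


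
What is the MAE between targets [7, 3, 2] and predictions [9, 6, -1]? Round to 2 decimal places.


Absolute errors: [2, 3, 3]
Sum of absolute errors = 8
MAE = 8 / 3 = 2.67

2.67


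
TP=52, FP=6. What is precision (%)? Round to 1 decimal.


Precision = TP / (TP + FP) * 100
= 52 / (52 + 6)
= 52 / 58
= 0.8966
= 89.7%

89.7


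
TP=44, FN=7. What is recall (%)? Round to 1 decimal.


Recall = TP / (TP + FN) * 100
= 44 / (44 + 7)
= 44 / 51
= 0.8627
= 86.3%

86.3


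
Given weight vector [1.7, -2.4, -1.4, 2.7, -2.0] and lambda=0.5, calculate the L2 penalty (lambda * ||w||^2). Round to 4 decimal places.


Squaring each weight:
1.7^2 = 2.89
(-2.4)^2 = 5.76
(-1.4)^2 = 1.96
2.7^2 = 7.29
(-2.0)^2 = 4.0
Sum of squares = 21.9
Penalty = 0.5 * 21.9 = 10.9500

10.9500


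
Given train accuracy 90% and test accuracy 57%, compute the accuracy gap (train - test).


Gap = train_accuracy - test_accuracy
= 90 - 57
= 33%
This large gap strongly indicates overfitting.

33


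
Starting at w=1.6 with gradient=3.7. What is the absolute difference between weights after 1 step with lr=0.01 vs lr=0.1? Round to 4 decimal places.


With lr=0.01: w_new = 1.6 - 0.01 * 3.7 = 1.563
With lr=0.1: w_new = 1.6 - 0.1 * 3.7 = 1.23
Absolute difference = |1.563 - 1.23|
= 0.3330

0.3330


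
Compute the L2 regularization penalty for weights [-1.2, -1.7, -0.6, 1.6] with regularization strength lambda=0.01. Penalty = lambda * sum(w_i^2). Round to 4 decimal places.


Squaring each weight:
(-1.2)^2 = 1.44
(-1.7)^2 = 2.89
(-0.6)^2 = 0.36
1.6^2 = 2.56
Sum of squares = 7.25
Penalty = 0.01 * 7.25 = 0.0725

0.0725


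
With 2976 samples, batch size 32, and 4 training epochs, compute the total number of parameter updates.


Iterations per epoch = 2976 / 32 = 93
Total updates = iterations_per_epoch * epochs
= 93 * 4
= 372

372


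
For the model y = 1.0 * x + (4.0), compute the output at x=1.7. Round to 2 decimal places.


y = 1.0 * 1.7 + (4.0)
= 1.7 + (4.0)
= 5.70

5.70


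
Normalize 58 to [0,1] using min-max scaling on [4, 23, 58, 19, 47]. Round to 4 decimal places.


Min = 4, Max = 58
Range = 58 - 4 = 54
Scaled = (x - min) / (max - min)
= (58 - 4) / 54
= 54 / 54
= 1.0000

1.0000


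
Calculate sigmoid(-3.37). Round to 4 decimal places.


sigmoid(z) = 1 / (1 + exp(-z))
exp(-(-3.37)) = exp(3.37) = 29.0785
1 + 29.0785 = 30.0785
1 / 30.0785 = 0.0332

0.0332


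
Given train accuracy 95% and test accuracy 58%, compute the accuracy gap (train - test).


Gap = train_accuracy - test_accuracy
= 95 - 58
= 37%
This large gap strongly indicates overfitting.

37


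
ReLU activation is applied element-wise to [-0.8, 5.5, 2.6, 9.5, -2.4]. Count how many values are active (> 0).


ReLU(x) = max(0, x) for each element:
ReLU(-0.8) = 0
ReLU(5.5) = 5.5
ReLU(2.6) = 2.6
ReLU(9.5) = 9.5
ReLU(-2.4) = 0
Active neurons (>0): 3

3


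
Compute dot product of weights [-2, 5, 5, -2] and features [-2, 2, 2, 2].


Element-wise products:
-2 * -2 = 4
5 * 2 = 10
5 * 2 = 10
-2 * 2 = -4
Sum = 4 + 10 + 10 + -4
= 20

20


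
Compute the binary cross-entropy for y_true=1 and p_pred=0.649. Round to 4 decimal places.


For y=1: Loss = -log(p)
= -log(0.649)
= -(-0.4323)
= 0.4323

0.4323


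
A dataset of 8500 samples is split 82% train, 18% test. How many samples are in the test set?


Train samples = 8500 * 82% = 6970
Test samples = 8500 - 6970
= 1530

1530


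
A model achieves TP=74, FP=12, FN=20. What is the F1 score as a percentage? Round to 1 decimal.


Precision = TP / (TP + FP) = 74 / 86 = 0.8605
Recall = TP / (TP + FN) = 74 / 94 = 0.7872
F1 = 2 * P * R / (P + R)
= 2 * 0.8605 * 0.7872 / (0.8605 + 0.7872)
= 1.3548 / 1.6477
= 0.8222
As percentage: 82.2%

82.2


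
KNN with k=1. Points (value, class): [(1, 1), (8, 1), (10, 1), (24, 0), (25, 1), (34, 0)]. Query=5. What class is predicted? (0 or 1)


Distances from query 5:
Point 8 (class 1): distance = 3
K=1 nearest neighbors: classes = [1]
Votes for class 1: 1 / 1
Majority vote => class 1

1


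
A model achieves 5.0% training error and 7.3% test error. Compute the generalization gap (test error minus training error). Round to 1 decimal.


Generalization gap = test_error - train_error
= 7.3 - 5.0
= 2.3%
A moderate gap.

2.3


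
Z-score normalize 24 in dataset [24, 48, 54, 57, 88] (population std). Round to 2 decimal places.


Mean = (24 + 48 + 54 + 57 + 88) / 5 = 54.2
Variance = sum((x_i - mean)^2) / n = 420.16
Std = sqrt(420.16) = 20.4978
Z = (x - mean) / std
= (24 - 54.2) / 20.4978
= -30.2 / 20.4978
= -1.47

-1.47


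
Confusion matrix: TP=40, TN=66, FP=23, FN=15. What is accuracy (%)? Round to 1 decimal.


Accuracy = (TP + TN) / (TP + TN + FP + FN) * 100
= (40 + 66) / (40 + 66 + 23 + 15)
= 106 / 144
= 0.7361
= 73.6%

73.6


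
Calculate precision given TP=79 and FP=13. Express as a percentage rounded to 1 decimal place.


Precision = TP / (TP + FP) * 100
= 79 / (79 + 13)
= 79 / 92
= 0.8587
= 85.9%

85.9


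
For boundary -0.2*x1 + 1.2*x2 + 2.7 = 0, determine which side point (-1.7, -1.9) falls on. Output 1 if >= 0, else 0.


Compute -0.2 * -1.7 + 1.2 * -1.9 + 2.7
= 0.34 + -2.28 + 2.7
= 0.76
Since 0.76 >= 0, the point is on the positive side.

1


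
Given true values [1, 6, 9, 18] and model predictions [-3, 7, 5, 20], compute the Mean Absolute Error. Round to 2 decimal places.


Absolute errors: [4, 1, 4, 2]
Sum of absolute errors = 11
MAE = 11 / 4 = 2.75

2.75


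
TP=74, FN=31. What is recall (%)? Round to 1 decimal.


Recall = TP / (TP + FN) * 100
= 74 / (74 + 31)
= 74 / 105
= 0.7048
= 70.5%

70.5


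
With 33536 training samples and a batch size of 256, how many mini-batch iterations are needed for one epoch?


Iterations per epoch = dataset_size / batch_size
= 33536 / 256
= 131

131


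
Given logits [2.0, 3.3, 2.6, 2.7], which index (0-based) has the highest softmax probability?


Softmax is a monotonic transformation, so it preserves the argmax.
We need to find the index of the maximum logit.
Index 0: 2.0
Index 1: 3.3
Index 2: 2.6
Index 3: 2.7
Maximum logit = 3.3 at index 1

1


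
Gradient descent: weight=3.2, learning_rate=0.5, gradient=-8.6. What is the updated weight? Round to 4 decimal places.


w_new = w_old - lr * gradient
= 3.2 - 0.5 * -8.6
= 3.2 - (-4.3)
= 7.5000

7.5000


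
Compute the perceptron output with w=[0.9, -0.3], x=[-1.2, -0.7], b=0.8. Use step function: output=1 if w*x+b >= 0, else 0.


z = w . x + b
= 0.9*-1.2 + -0.3*-0.7 + 0.8
= -1.08 + 0.21 + 0.8
= -0.87 + 0.8
= -0.07
Since z = -0.07 < 0, output = 0

0


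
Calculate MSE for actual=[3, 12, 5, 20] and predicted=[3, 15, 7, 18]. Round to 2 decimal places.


Differences: [0, -3, -2, 2]
Squared errors: [0, 9, 4, 4]
Sum of squared errors = 17
MSE = 17 / 4 = 4.25

4.25


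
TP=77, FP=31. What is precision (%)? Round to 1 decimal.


Precision = TP / (TP + FP) * 100
= 77 / (77 + 31)
= 77 / 108
= 0.713
= 71.3%

71.3


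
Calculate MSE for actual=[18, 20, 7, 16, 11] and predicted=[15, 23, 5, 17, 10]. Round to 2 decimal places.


Differences: [3, -3, 2, -1, 1]
Squared errors: [9, 9, 4, 1, 1]
Sum of squared errors = 24
MSE = 24 / 5 = 4.80

4.80


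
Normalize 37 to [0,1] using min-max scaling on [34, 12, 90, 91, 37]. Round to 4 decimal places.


Min = 12, Max = 91
Range = 91 - 12 = 79
Scaled = (x - min) / (max - min)
= (37 - 12) / 79
= 25 / 79
= 0.3165

0.3165


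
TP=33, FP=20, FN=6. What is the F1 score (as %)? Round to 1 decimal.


Precision = TP / (TP + FP) = 33 / 53 = 0.6226
Recall = TP / (TP + FN) = 33 / 39 = 0.8462
F1 = 2 * P * R / (P + R)
= 2 * 0.6226 * 0.8462 / (0.6226 + 0.8462)
= 1.0537 / 1.4688
= 0.7174
As percentage: 71.7%

71.7


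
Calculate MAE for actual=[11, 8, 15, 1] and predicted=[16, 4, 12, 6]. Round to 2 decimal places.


Absolute errors: [5, 4, 3, 5]
Sum of absolute errors = 17
MAE = 17 / 4 = 4.25

4.25


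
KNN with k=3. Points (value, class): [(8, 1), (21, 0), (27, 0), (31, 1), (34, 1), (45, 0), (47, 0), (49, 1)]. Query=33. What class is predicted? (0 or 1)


Distances from query 33:
Point 34 (class 1): distance = 1
Point 31 (class 1): distance = 2
Point 27 (class 0): distance = 6
K=3 nearest neighbors: classes = [1, 1, 0]
Votes for class 1: 2 / 3
Majority vote => class 1

1


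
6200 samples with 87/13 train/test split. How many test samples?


Train samples = 6200 * 87% = 5394
Test samples = 6200 - 5394
= 806

806


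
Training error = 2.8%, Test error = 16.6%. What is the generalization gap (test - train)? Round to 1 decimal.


Generalization gap = test_error - train_error
= 16.6 - 2.8
= 13.8%
A large gap suggests overfitting.

13.8


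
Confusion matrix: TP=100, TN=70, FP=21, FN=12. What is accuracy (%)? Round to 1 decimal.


Accuracy = (TP + TN) / (TP + TN + FP + FN) * 100
= (100 + 70) / (100 + 70 + 21 + 12)
= 170 / 203
= 0.8374
= 83.7%

83.7


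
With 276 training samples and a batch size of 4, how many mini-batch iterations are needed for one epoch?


Iterations per epoch = dataset_size / batch_size
= 276 / 4
= 69

69


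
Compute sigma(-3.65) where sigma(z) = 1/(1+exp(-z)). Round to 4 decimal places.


sigmoid(z) = 1 / (1 + exp(-z))
exp(-(-3.65)) = exp(3.65) = 38.4747
1 + 38.4747 = 39.4747
1 / 39.4747 = 0.0253

0.0253


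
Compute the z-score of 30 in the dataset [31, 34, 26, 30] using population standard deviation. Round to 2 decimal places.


Mean = (31 + 34 + 26 + 30) / 4 = 30.25
Variance = sum((x_i - mean)^2) / n = 8.1875
Std = sqrt(8.1875) = 2.8614
Z = (x - mean) / std
= (30 - 30.25) / 2.8614
= -0.25 / 2.8614
= -0.09

-0.09


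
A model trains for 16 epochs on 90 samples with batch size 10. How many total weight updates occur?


Iterations per epoch = 90 / 10 = 9
Total updates = iterations_per_epoch * epochs
= 9 * 16
= 144

144


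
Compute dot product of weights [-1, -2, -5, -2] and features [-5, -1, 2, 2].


Element-wise products:
-1 * -5 = 5
-2 * -1 = 2
-5 * 2 = -10
-2 * 2 = -4
Sum = 5 + 2 + -10 + -4
= -7

-7


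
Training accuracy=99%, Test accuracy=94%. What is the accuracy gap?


Gap = train_accuracy - test_accuracy
= 99 - 94
= 5%
This moderate gap may indicate mild overfitting.

5


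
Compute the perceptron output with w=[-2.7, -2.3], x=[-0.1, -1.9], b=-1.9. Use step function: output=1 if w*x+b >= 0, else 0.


z = w . x + b
= -2.7*-0.1 + -2.3*-1.9 + -1.9
= 0.27 + 4.37 + -1.9
= 4.64 + -1.9
= 2.74
Since z = 2.74 >= 0, output = 1

1


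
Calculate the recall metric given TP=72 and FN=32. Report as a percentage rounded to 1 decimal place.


Recall = TP / (TP + FN) * 100
= 72 / (72 + 32)
= 72 / 104
= 0.6923
= 69.2%

69.2


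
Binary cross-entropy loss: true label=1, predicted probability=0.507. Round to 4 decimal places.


For y=1: Loss = -log(p)
= -log(0.507)
= -(-0.6792)
= 0.6792

0.6792


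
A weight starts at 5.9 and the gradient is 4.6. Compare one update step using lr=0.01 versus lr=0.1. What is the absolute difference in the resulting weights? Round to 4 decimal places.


With lr=0.01: w_new = 5.9 - 0.01 * 4.6 = 5.854
With lr=0.1: w_new = 5.9 - 0.1 * 4.6 = 5.44
Absolute difference = |5.854 - 5.44|
= 0.4140

0.4140


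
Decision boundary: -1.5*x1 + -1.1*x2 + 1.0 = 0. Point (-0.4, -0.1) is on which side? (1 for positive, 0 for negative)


Compute -1.5 * -0.4 + -1.1 * -0.1 + 1.0
= 0.6 + 0.11 + 1.0
= 1.71
Since 1.71 >= 0, the point is on the positive side.

1


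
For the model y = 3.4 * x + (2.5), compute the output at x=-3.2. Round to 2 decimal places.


y = 3.4 * -3.2 + (2.5)
= -10.88 + (2.5)
= -8.38

-8.38


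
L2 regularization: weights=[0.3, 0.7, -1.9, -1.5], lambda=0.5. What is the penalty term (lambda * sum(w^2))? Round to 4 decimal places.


Squaring each weight:
0.3^2 = 0.09
0.7^2 = 0.49
(-1.9)^2 = 3.61
(-1.5)^2 = 2.25
Sum of squares = 6.44
Penalty = 0.5 * 6.44 = 3.2200

3.2200


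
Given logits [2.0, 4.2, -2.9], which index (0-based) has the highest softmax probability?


Softmax is a monotonic transformation, so it preserves the argmax.
We need to find the index of the maximum logit.
Index 0: 2.0
Index 1: 4.2
Index 2: -2.9
Maximum logit = 4.2 at index 1

1


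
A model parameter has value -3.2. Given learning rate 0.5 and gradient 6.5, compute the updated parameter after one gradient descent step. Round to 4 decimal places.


w_new = w_old - lr * gradient
= -3.2 - 0.5 * 6.5
= -3.2 - (3.25)
= -6.4500

-6.4500


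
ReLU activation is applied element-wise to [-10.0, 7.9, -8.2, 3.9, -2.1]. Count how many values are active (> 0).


ReLU(x) = max(0, x) for each element:
ReLU(-10.0) = 0
ReLU(7.9) = 7.9
ReLU(-8.2) = 0
ReLU(3.9) = 3.9
ReLU(-2.1) = 0
Active neurons (>0): 2

2


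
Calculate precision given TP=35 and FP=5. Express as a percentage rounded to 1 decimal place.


Precision = TP / (TP + FP) * 100
= 35 / (35 + 5)
= 35 / 40
= 0.875
= 87.5%

87.5


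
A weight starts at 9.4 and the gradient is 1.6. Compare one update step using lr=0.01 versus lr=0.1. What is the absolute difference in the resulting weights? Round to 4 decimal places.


With lr=0.01: w_new = 9.4 - 0.01 * 1.6 = 9.384
With lr=0.1: w_new = 9.4 - 0.1 * 1.6 = 9.24
Absolute difference = |9.384 - 9.24|
= 0.1440

0.1440


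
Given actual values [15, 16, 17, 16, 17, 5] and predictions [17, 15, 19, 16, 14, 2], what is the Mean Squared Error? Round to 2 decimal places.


Differences: [-2, 1, -2, 0, 3, 3]
Squared errors: [4, 1, 4, 0, 9, 9]
Sum of squared errors = 27
MSE = 27 / 6 = 4.50

4.50


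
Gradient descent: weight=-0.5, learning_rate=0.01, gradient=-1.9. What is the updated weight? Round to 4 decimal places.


w_new = w_old - lr * gradient
= -0.5 - 0.01 * -1.9
= -0.5 - (-0.019)
= -0.4810

-0.4810


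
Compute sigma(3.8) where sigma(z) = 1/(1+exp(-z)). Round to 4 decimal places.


sigmoid(z) = 1 / (1 + exp(-z))
exp(-(3.8)) = exp(-3.8) = 0.0224
1 + 0.0224 = 1.0224
1 / 1.0224 = 0.9781

0.9781


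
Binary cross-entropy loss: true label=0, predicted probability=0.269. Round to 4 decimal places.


For y=0: Loss = -log(1-p)
= -log(1 - 0.269)
= -log(0.731)
= -(-0.3133)
= 0.3133

0.3133


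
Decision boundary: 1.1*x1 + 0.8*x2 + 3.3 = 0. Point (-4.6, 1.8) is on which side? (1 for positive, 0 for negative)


Compute 1.1 * -4.6 + 0.8 * 1.8 + 3.3
= -5.06 + 1.44 + 3.3
= -0.32
Since -0.32 < 0, the point is on the negative side.

0


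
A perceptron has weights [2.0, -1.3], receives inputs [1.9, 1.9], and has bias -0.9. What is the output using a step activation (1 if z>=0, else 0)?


z = w . x + b
= 2.0*1.9 + -1.3*1.9 + -0.9
= 3.8 + -2.47 + -0.9
= 1.33 + -0.9
= 0.43
Since z = 0.43 >= 0, output = 1

1


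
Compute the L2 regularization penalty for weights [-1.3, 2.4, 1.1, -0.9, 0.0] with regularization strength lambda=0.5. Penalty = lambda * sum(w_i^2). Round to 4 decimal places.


Squaring each weight:
(-1.3)^2 = 1.69
2.4^2 = 5.76
1.1^2 = 1.21
(-0.9)^2 = 0.81
0.0^2 = 0.0
Sum of squares = 9.47
Penalty = 0.5 * 9.47 = 4.7350

4.7350


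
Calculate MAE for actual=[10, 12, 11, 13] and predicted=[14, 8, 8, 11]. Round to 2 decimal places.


Absolute errors: [4, 4, 3, 2]
Sum of absolute errors = 13
MAE = 13 / 4 = 3.25

3.25


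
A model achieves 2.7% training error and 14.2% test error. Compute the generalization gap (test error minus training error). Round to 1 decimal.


Generalization gap = test_error - train_error
= 14.2 - 2.7
= 11.5%
A large gap suggests overfitting.

11.5


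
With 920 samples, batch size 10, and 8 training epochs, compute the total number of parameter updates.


Iterations per epoch = 920 / 10 = 92
Total updates = iterations_per_epoch * epochs
= 92 * 8
= 736

736


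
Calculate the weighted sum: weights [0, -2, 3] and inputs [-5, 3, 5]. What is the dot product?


Element-wise products:
0 * -5 = 0
-2 * 3 = -6
3 * 5 = 15
Sum = 0 + -6 + 15
= 9

9


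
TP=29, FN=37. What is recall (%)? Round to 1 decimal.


Recall = TP / (TP + FN) * 100
= 29 / (29 + 37)
= 29 / 66
= 0.4394
= 43.9%

43.9


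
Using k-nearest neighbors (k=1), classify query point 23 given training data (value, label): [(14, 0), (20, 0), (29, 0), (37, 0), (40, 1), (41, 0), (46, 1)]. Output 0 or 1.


Distances from query 23:
Point 20 (class 0): distance = 3
K=1 nearest neighbors: classes = [0]
Votes for class 1: 0 / 1
Majority vote => class 0

0


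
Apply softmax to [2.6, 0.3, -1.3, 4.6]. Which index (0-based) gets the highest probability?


Softmax is a monotonic transformation, so it preserves the argmax.
We need to find the index of the maximum logit.
Index 0: 2.6
Index 1: 0.3
Index 2: -1.3
Index 3: 4.6
Maximum logit = 4.6 at index 3

3


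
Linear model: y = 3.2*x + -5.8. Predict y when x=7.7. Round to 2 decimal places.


y = 3.2 * 7.7 + (-5.8)
= 24.64 + (-5.8)
= 18.84

18.84


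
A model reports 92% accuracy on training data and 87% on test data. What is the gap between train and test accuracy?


Gap = train_accuracy - test_accuracy
= 92 - 87
= 5%
This moderate gap may indicate mild overfitting.

5


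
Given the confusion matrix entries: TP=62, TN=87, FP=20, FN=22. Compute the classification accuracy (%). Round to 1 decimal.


Accuracy = (TP + TN) / (TP + TN + FP + FN) * 100
= (62 + 87) / (62 + 87 + 20 + 22)
= 149 / 191
= 0.7801
= 78.0%

78.0


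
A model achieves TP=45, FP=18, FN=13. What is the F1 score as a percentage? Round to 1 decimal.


Precision = TP / (TP + FP) = 45 / 63 = 0.7143
Recall = TP / (TP + FN) = 45 / 58 = 0.7759
F1 = 2 * P * R / (P + R)
= 2 * 0.7143 * 0.7759 / (0.7143 + 0.7759)
= 1.1084 / 1.4901
= 0.7438
As percentage: 74.4%

74.4


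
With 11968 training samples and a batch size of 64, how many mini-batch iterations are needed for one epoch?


Iterations per epoch = dataset_size / batch_size
= 11968 / 64
= 187

187


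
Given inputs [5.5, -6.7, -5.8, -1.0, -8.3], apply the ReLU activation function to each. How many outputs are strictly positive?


ReLU(x) = max(0, x) for each element:
ReLU(5.5) = 5.5
ReLU(-6.7) = 0
ReLU(-5.8) = 0
ReLU(-1.0) = 0
ReLU(-8.3) = 0
Active neurons (>0): 1

1


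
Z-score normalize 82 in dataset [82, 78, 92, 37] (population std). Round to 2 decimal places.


Mean = (82 + 78 + 92 + 37) / 4 = 72.25
Variance = sum((x_i - mean)^2) / n = 440.1875
Std = sqrt(440.1875) = 20.9806
Z = (x - mean) / std
= (82 - 72.25) / 20.9806
= 9.75 / 20.9806
= 0.46

0.46


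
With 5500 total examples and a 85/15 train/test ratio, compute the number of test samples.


Train samples = 5500 * 85% = 4675
Test samples = 5500 - 4675
= 825

825


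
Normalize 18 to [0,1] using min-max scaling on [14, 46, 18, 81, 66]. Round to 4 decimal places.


Min = 14, Max = 81
Range = 81 - 14 = 67
Scaled = (x - min) / (max - min)
= (18 - 14) / 67
= 4 / 67
= 0.0597

0.0597


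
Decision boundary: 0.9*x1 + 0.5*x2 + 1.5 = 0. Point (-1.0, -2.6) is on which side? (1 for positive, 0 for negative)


Compute 0.9 * -1.0 + 0.5 * -2.6 + 1.5
= -0.9 + -1.3 + 1.5
= -0.7
Since -0.7 < 0, the point is on the negative side.

0


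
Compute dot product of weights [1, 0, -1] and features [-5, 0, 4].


Element-wise products:
1 * -5 = -5
0 * 0 = 0
-1 * 4 = -4
Sum = -5 + 0 + -4
= -9

-9


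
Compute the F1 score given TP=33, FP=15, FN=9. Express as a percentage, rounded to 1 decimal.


Precision = TP / (TP + FP) = 33 / 48 = 0.6875
Recall = TP / (TP + FN) = 33 / 42 = 0.7857
F1 = 2 * P * R / (P + R)
= 2 * 0.6875 * 0.7857 / (0.6875 + 0.7857)
= 1.0804 / 1.4732
= 0.7333
As percentage: 73.3%

73.3


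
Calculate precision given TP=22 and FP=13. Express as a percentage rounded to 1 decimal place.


Precision = TP / (TP + FP) * 100
= 22 / (22 + 13)
= 22 / 35
= 0.6286
= 62.9%

62.9


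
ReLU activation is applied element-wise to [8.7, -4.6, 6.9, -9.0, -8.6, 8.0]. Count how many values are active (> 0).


ReLU(x) = max(0, x) for each element:
ReLU(8.7) = 8.7
ReLU(-4.6) = 0
ReLU(6.9) = 6.9
ReLU(-9.0) = 0
ReLU(-8.6) = 0
ReLU(8.0) = 8.0
Active neurons (>0): 3

3


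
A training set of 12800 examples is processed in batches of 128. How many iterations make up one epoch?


Iterations per epoch = dataset_size / batch_size
= 12800 / 128
= 100

100


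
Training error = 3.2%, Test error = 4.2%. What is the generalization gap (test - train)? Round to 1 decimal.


Generalization gap = test_error - train_error
= 4.2 - 3.2
= 1.0%
A small gap suggests good generalization.

1.0


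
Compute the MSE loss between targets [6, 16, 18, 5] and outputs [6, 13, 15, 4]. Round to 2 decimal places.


Differences: [0, 3, 3, 1]
Squared errors: [0, 9, 9, 1]
Sum of squared errors = 19
MSE = 19 / 4 = 4.75

4.75


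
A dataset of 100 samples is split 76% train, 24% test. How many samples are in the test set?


Train samples = 100 * 76% = 76
Test samples = 100 - 76
= 24

24


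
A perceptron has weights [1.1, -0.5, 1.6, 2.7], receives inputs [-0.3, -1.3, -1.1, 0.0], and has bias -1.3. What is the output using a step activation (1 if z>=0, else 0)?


z = w . x + b
= 1.1*-0.3 + -0.5*-1.3 + 1.6*-1.1 + 2.7*0.0 + -1.3
= -0.33 + 0.65 + -1.76 + 0.0 + -1.3
= -1.44 + -1.3
= -2.74
Since z = -2.74 < 0, output = 0

0


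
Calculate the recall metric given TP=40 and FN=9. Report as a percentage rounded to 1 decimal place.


Recall = TP / (TP + FN) * 100
= 40 / (40 + 9)
= 40 / 49
= 0.8163
= 81.6%

81.6


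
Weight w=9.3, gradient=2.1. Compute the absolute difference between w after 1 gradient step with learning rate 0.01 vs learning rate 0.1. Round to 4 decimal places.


With lr=0.01: w_new = 9.3 - 0.01 * 2.1 = 9.279
With lr=0.1: w_new = 9.3 - 0.1 * 2.1 = 9.09
Absolute difference = |9.279 - 9.09|
= 0.1890

0.1890


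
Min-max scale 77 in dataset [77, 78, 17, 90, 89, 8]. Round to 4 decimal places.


Min = 8, Max = 90
Range = 90 - 8 = 82
Scaled = (x - min) / (max - min)
= (77 - 8) / 82
= 69 / 82
= 0.8415

0.8415


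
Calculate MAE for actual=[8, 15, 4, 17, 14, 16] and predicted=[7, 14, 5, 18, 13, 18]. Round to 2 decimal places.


Absolute errors: [1, 1, 1, 1, 1, 2]
Sum of absolute errors = 7
MAE = 7 / 6 = 1.17

1.17


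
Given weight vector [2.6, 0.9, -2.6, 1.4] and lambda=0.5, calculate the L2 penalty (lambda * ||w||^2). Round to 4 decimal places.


Squaring each weight:
2.6^2 = 6.76
0.9^2 = 0.81
(-2.6)^2 = 6.76
1.4^2 = 1.96
Sum of squares = 16.29
Penalty = 0.5 * 16.29 = 8.1450

8.1450


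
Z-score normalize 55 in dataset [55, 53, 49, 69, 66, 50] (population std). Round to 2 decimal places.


Mean = (55 + 53 + 49 + 69 + 66 + 50) / 6 = 57.0
Variance = sum((x_i - mean)^2) / n = 59.6667
Std = sqrt(59.6667) = 7.7244
Z = (x - mean) / std
= (55 - 57.0) / 7.7244
= -2.0 / 7.7244
= -0.26

-0.26


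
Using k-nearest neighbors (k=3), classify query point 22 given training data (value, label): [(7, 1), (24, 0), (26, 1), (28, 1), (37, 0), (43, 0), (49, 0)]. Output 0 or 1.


Distances from query 22:
Point 24 (class 0): distance = 2
Point 26 (class 1): distance = 4
Point 28 (class 1): distance = 6
K=3 nearest neighbors: classes = [0, 1, 1]
Votes for class 1: 2 / 3
Majority vote => class 1

1


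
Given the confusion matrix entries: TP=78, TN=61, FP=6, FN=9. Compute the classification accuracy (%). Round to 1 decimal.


Accuracy = (TP + TN) / (TP + TN + FP + FN) * 100
= (78 + 61) / (78 + 61 + 6 + 9)
= 139 / 154
= 0.9026
= 90.3%

90.3


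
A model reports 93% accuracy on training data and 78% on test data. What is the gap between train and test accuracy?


Gap = train_accuracy - test_accuracy
= 93 - 78
= 15%
This gap suggests the model is overfitting.

15


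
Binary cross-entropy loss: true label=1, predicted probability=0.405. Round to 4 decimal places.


For y=1: Loss = -log(p)
= -log(0.405)
= -(-0.9039)
= 0.9039

0.9039


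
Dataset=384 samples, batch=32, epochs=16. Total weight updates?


Iterations per epoch = 384 / 32 = 12
Total updates = iterations_per_epoch * epochs
= 12 * 16
= 192

192


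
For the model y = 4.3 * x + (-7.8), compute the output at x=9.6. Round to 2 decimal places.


y = 4.3 * 9.6 + (-7.8)
= 41.28 + (-7.8)
= 33.48

33.48


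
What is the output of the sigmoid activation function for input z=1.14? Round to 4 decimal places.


sigmoid(z) = 1 / (1 + exp(-z))
exp(-(1.14)) = exp(-1.14) = 0.3198
1 + 0.3198 = 1.3198
1 / 1.3198 = 0.7577

0.7577


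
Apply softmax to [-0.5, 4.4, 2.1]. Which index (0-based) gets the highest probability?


Softmax is a monotonic transformation, so it preserves the argmax.
We need to find the index of the maximum logit.
Index 0: -0.5
Index 1: 4.4
Index 2: 2.1
Maximum logit = 4.4 at index 1

1


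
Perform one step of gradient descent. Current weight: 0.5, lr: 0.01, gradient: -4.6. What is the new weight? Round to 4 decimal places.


w_new = w_old - lr * gradient
= 0.5 - 0.01 * -4.6
= 0.5 - (-0.046)
= 0.5460

0.5460


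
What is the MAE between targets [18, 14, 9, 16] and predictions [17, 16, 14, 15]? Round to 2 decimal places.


Absolute errors: [1, 2, 5, 1]
Sum of absolute errors = 9
MAE = 9 / 4 = 2.25

2.25


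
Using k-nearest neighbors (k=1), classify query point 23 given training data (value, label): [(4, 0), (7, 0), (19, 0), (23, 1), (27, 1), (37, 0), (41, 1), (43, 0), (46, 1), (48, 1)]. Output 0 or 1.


Distances from query 23:
Point 23 (class 1): distance = 0
K=1 nearest neighbors: classes = [1]
Votes for class 1: 1 / 1
Majority vote => class 1

1


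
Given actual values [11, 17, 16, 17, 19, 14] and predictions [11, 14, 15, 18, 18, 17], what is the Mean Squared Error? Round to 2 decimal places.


Differences: [0, 3, 1, -1, 1, -3]
Squared errors: [0, 9, 1, 1, 1, 9]
Sum of squared errors = 21
MSE = 21 / 6 = 3.50

3.50


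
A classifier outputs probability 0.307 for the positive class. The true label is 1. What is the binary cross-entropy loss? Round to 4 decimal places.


For y=1: Loss = -log(p)
= -log(0.307)
= -(-1.1809)
= 1.1809

1.1809


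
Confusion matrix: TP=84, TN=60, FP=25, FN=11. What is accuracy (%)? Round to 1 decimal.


Accuracy = (TP + TN) / (TP + TN + FP + FN) * 100
= (84 + 60) / (84 + 60 + 25 + 11)
= 144 / 180
= 0.8
= 80.0%

80.0


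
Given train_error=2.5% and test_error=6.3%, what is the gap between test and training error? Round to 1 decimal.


Generalization gap = test_error - train_error
= 6.3 - 2.5
= 3.8%
A moderate gap.

3.8


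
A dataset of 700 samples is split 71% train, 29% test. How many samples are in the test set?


Train samples = 700 * 71% = 497
Test samples = 700 - 497
= 203

203


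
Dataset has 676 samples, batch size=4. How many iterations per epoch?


Iterations per epoch = dataset_size / batch_size
= 676 / 4
= 169

169


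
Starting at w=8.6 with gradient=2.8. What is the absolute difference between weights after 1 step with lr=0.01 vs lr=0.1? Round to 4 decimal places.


With lr=0.01: w_new = 8.6 - 0.01 * 2.8 = 8.572
With lr=0.1: w_new = 8.6 - 0.1 * 2.8 = 8.32
Absolute difference = |8.572 - 8.32|
= 0.2520

0.2520


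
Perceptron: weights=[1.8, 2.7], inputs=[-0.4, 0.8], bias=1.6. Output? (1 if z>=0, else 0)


z = w . x + b
= 1.8*-0.4 + 2.7*0.8 + 1.6
= -0.72 + 2.16 + 1.6
= 1.44 + 1.6
= 3.04
Since z = 3.04 >= 0, output = 1

1


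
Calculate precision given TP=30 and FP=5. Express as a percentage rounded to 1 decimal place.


Precision = TP / (TP + FP) * 100
= 30 / (30 + 5)
= 30 / 35
= 0.8571
= 85.7%

85.7


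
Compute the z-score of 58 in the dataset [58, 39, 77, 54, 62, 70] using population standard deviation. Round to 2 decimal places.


Mean = (58 + 39 + 77 + 54 + 62 + 70) / 6 = 60.0
Variance = sum((x_i - mean)^2) / n = 145.6667
Std = sqrt(145.6667) = 12.0692
Z = (x - mean) / std
= (58 - 60.0) / 12.0692
= -2.0 / 12.0692
= -0.17

-0.17


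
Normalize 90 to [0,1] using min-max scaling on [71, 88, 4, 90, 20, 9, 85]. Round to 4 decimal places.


Min = 4, Max = 90
Range = 90 - 4 = 86
Scaled = (x - min) / (max - min)
= (90 - 4) / 86
= 86 / 86
= 1.0000

1.0000


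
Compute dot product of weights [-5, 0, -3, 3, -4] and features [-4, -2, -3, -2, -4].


Element-wise products:
-5 * -4 = 20
0 * -2 = 0
-3 * -3 = 9
3 * -2 = -6
-4 * -4 = 16
Sum = 20 + 0 + 9 + -6 + 16
= 39

39


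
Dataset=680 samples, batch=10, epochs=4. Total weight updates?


Iterations per epoch = 680 / 10 = 68
Total updates = iterations_per_epoch * epochs
= 68 * 4
= 272

272


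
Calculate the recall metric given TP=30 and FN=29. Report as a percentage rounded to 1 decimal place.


Recall = TP / (TP + FN) * 100
= 30 / (30 + 29)
= 30 / 59
= 0.5085
= 50.8%

50.8


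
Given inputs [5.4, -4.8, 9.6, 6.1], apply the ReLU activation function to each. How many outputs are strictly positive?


ReLU(x) = max(0, x) for each element:
ReLU(5.4) = 5.4
ReLU(-4.8) = 0
ReLU(9.6) = 9.6
ReLU(6.1) = 6.1
Active neurons (>0): 3

3


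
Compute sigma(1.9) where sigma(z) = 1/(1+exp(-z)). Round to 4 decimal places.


sigmoid(z) = 1 / (1 + exp(-z))
exp(-(1.9)) = exp(-1.9) = 0.1496
1 + 0.1496 = 1.1496
1 / 1.1496 = 0.8699

0.8699


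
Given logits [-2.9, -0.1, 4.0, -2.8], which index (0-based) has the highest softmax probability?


Softmax is a monotonic transformation, so it preserves the argmax.
We need to find the index of the maximum logit.
Index 0: -2.9
Index 1: -0.1
Index 2: 4.0
Index 3: -2.8
Maximum logit = 4.0 at index 2

2


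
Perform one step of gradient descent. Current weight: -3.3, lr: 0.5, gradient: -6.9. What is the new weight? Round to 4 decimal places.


w_new = w_old - lr * gradient
= -3.3 - 0.5 * -6.9
= -3.3 - (-3.45)
= 0.1500

0.1500


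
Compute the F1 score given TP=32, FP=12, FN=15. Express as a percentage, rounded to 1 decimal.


Precision = TP / (TP + FP) = 32 / 44 = 0.7273
Recall = TP / (TP + FN) = 32 / 47 = 0.6809
F1 = 2 * P * R / (P + R)
= 2 * 0.7273 * 0.6809 / (0.7273 + 0.6809)
= 0.9903 / 1.4081
= 0.7033
As percentage: 70.3%

70.3


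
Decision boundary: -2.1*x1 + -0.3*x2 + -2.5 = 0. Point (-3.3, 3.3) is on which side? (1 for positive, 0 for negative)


Compute -2.1 * -3.3 + -0.3 * 3.3 + -2.5
= 6.93 + -0.99 + -2.5
= 3.44
Since 3.44 >= 0, the point is on the positive side.

1


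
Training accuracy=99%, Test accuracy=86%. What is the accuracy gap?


Gap = train_accuracy - test_accuracy
= 99 - 86
= 13%
This gap suggests the model is overfitting.

13


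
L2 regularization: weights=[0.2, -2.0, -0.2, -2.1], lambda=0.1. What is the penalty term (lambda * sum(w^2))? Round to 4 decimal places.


Squaring each weight:
0.2^2 = 0.04
(-2.0)^2 = 4.0
(-0.2)^2 = 0.04
(-2.1)^2 = 4.41
Sum of squares = 8.49
Penalty = 0.1 * 8.49 = 0.8490

0.8490


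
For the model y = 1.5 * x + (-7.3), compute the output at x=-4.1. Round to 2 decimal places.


y = 1.5 * -4.1 + (-7.3)
= -6.15 + (-7.3)
= -13.45

-13.45


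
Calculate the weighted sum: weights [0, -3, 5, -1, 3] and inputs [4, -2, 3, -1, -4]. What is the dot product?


Element-wise products:
0 * 4 = 0
-3 * -2 = 6
5 * 3 = 15
-1 * -1 = 1
3 * -4 = -12
Sum = 0 + 6 + 15 + 1 + -12
= 10

10


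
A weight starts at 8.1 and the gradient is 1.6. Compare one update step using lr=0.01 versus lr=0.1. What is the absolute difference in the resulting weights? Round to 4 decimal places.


With lr=0.01: w_new = 8.1 - 0.01 * 1.6 = 8.084
With lr=0.1: w_new = 8.1 - 0.1 * 1.6 = 7.94
Absolute difference = |8.084 - 7.94|
= 0.1440

0.1440


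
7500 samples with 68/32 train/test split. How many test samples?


Train samples = 7500 * 68% = 5100
Test samples = 7500 - 5100
= 2400

2400


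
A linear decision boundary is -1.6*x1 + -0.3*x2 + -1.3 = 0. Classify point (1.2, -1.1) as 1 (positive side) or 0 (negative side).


Compute -1.6 * 1.2 + -0.3 * -1.1 + -1.3
= -1.92 + 0.33 + -1.3
= -2.89
Since -2.89 < 0, the point is on the negative side.

0
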